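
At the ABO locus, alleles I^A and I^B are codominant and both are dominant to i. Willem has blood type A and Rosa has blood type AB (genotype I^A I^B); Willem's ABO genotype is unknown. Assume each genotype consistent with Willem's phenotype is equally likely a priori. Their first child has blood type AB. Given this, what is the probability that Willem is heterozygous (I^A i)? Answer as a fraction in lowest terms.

Possible genotypes: Willem ∈ {I^A I^A, I^A i}; Rosa ∈ {I^A I^B}.
Weight each parental genotype pair by prior × P(type-AB child):
  I^A I^A × I^A I^B: posterior weight 2/3.
  I^A i × I^A I^B: posterior weight 1/3.
Sum the posterior weight over pairs where Willem is I^A i: 1/3.

1/3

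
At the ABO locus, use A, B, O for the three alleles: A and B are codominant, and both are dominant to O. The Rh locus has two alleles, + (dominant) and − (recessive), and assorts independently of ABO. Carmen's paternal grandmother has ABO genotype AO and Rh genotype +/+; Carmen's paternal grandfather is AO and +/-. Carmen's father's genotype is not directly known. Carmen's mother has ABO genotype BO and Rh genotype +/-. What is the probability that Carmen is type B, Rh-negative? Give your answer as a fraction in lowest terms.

Carmen's father's ABO genotype from AO × AO: 1/4 AA, 1/2 AO, 1/4 OO.
Crossing each possibility with the mother BO and summing P(type B): 1/4·0 + 1/2·1/4 + 1/4·1/2 = 1/4.
Similarly for Rh via the father's Rh distribution: P(Rh-) = 1/8.
Independent loci: 1/4 × 1/8 = 1/32.

1/32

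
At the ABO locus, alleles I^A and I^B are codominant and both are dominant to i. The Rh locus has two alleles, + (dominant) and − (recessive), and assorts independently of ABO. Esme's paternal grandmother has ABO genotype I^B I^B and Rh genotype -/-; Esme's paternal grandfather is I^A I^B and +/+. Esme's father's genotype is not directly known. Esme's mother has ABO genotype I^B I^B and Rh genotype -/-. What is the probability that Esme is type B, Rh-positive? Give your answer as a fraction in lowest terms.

Esme's father's ABO genotype from I^B I^B × I^A I^B: 1/2 I^A I^B, 1/2 I^B I^B.
Crossing each possibility with the mother I^B I^B and summing P(type B): 1/2·1/2 + 1/2·1 = 3/4.
Similarly for Rh via the father's Rh distribution: P(Rh+) = 1/2.
Independent loci: 3/4 × 1/2 = 3/8.

3/8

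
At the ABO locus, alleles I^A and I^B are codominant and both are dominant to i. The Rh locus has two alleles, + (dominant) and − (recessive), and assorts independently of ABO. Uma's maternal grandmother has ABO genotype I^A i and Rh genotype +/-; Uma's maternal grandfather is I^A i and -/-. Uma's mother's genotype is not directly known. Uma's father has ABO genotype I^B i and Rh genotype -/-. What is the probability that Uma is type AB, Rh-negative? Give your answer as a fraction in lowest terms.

3/16

Uma's mother's ABO genotype from I^A i × I^A i: 1/4 I^A I^A, 1/2 I^A i, 1/4 i i.
Crossing each possibility with the father I^B i and summing P(type AB): 1/4·1/2 + 1/2·1/4 + 1/4·0 = 1/4.
Similarly for Rh via the mother's Rh distribution: P(Rh-) = 3/4.
Independent loci: 1/4 × 3/4 = 3/16.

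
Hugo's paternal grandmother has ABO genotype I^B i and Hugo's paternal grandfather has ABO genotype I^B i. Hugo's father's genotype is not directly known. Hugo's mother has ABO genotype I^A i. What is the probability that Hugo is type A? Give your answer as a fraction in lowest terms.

Hugo's father's ABO genotype from I^B i × I^B i: 1/4 I^B I^B, 1/2 I^B i, 1/4 i i.
Crossing each possibility with the mother I^A i and summing P(type A): 1/4·0 + 1/2·1/4 + 1/4·1/2 = 1/4.

1/4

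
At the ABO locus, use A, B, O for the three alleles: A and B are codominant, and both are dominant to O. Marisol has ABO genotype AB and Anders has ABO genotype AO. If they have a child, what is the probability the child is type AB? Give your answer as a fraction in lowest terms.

1/4

ABO cross AB × AO → offspring phenotypes: 1/2 A, 1/4 B, 1/4 AB.
So P(type AB) = 1/4.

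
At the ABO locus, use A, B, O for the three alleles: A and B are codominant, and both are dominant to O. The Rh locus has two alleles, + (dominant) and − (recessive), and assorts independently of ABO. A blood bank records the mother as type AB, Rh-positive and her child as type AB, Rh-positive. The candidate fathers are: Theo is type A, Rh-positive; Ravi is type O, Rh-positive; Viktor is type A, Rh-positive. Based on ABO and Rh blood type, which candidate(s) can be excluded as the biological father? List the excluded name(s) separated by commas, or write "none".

A candidate is excluded only if no genotype consistent with his phenotype could produce a type AB, Rh-positive child with a type AB, Rh-positive mother.
Ravi (type O, Rh+): no genotype consistent with that phenotype can produce a type-AB Rh+ child with a type-AB mother.

Ravi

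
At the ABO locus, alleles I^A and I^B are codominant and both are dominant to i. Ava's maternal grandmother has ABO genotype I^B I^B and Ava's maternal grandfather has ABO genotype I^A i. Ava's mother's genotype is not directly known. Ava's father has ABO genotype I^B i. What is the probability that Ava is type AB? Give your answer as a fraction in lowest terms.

Ava's mother's ABO genotype from I^B I^B × I^A i: 1/2 I^A I^B, 1/2 I^B i.
Crossing each possibility with the father I^B i and summing P(type AB): 1/2·1/4 + 1/2·0 = 1/8.

1/8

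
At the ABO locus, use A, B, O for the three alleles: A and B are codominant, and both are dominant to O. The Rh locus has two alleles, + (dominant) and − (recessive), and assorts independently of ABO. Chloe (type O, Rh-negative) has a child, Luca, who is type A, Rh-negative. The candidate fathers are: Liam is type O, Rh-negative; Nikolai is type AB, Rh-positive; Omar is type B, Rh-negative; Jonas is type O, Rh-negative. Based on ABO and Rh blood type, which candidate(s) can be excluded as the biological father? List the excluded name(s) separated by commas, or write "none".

Liam, Omar, Jonas

A candidate is excluded only if no genotype consistent with his phenotype could produce a type A, Rh-negative child with a type O, Rh-negative mother.
Liam (type O, Rh-): no genotype consistent with that phenotype can produce a type-A Rh- child with a type-O mother.
Omar (type B, Rh-): no genotype consistent with that phenotype can produce a type-A Rh- child with a type-O mother.
Jonas (type O, Rh-): no genotype consistent with that phenotype can produce a type-A Rh- child with a type-O mother.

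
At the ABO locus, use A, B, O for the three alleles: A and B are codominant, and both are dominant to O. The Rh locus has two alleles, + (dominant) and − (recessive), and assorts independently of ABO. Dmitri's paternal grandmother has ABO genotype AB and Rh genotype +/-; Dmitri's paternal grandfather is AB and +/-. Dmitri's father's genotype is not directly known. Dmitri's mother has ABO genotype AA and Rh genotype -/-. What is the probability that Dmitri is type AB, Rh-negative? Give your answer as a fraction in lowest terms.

1/4

Dmitri's father's ABO genotype from AB × AB: 1/4 AA, 1/2 AB, 1/4 BB.
Crossing each possibility with the mother AA and summing P(type AB): 1/4·0 + 1/2·1/2 + 1/4·1 = 1/2.
Similarly for Rh via the father's Rh distribution: P(Rh-) = 1/2.
Independent loci: 1/2 × 1/2 = 1/4.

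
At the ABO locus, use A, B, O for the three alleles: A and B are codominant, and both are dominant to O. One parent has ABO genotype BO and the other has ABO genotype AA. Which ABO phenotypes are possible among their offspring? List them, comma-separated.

A, AB

Gametes from BO × AA give offspring ABO genotypes AB, AO, i.e. phenotypes A, AB.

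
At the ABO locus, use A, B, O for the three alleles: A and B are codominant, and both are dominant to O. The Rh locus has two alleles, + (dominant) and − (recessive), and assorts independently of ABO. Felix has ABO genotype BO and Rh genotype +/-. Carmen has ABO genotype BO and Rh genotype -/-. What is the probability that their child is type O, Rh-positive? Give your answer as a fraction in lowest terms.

ABO cross BO × BO → offspring phenotypes: 1/4 O, 3/4 B.
Rh cross +/- × -/- → 1/2 Rh+, 1/2 Rh-.
Independent loci: P(type O, Rh-positive) = 1/4 × 1/2 = 1/8.

1/8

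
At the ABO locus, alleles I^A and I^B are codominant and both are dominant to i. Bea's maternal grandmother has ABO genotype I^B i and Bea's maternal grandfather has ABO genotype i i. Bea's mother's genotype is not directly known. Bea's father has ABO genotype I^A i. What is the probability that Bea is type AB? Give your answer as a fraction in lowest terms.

1/8

Bea's mother's ABO genotype from I^B i × i i: 1/2 I^B i, 1/2 i i.
Crossing each possibility with the father I^A i and summing P(type AB): 1/2·1/4 + 1/2·0 = 1/8.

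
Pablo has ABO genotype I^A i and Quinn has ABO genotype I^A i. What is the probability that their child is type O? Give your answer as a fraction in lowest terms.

ABO cross I^A i × I^A i → offspring phenotypes: 1/4 O, 3/4 A.
So P(type O) = 1/4.

1/4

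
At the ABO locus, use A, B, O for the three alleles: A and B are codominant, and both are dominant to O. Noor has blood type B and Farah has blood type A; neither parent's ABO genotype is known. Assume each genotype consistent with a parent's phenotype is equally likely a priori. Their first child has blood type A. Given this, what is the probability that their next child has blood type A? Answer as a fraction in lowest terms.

Possible genotypes: Noor ∈ {BB, BO}; Farah ∈ {AA, AO}.
Weight each parental genotype pair by prior × P(type-A child):
  BO × AA: posterior weight 2/3; P(next child type A) = 1/2.
  BO × AO: posterior weight 1/3; P(next child type A) = 1/4.
Weighted sum = 5/12.

5/12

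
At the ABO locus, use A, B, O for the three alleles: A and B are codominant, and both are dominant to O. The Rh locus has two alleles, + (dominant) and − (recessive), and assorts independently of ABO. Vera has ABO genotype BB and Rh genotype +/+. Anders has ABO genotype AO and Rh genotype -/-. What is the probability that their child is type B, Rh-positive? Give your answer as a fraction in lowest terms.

ABO cross BB × AO → offspring phenotypes: 1/2 B, 1/2 AB.
Rh cross +/+ × -/- → 1 Rh+.
Independent loci: P(type B, Rh-positive) = 1/2 × 1 = 1/2.

1/2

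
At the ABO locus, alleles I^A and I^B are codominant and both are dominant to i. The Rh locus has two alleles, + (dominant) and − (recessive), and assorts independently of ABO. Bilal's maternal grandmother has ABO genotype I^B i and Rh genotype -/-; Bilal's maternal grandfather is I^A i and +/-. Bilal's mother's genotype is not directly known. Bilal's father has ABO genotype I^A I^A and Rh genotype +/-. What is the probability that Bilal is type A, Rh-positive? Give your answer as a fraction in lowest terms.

15/32

Bilal's mother's ABO genotype from I^B i × I^A i: 1/4 I^A I^B, 1/4 I^A i, 1/4 I^B i, 1/4 i i.
Crossing each possibility with the father I^A I^A and summing P(type A): 1/4·1/2 + 1/4·1 + 1/4·1/2 + 1/4·1 = 3/4.
Similarly for Rh via the mother's Rh distribution: P(Rh+) = 5/8.
Independent loci: 3/4 × 5/8 = 15/32.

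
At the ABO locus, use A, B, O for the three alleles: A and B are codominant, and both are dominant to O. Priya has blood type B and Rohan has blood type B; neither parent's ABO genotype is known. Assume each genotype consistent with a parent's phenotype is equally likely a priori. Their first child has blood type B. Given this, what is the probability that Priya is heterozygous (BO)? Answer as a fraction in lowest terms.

7/15

Possible genotypes: Priya ∈ {BB, BO}; Rohan ∈ {BB, BO}.
Weight each parental genotype pair by prior × P(type-B child):
  BB × BB: posterior weight 4/15.
  BB × BO: posterior weight 4/15.
  BO × BB: posterior weight 4/15.
  BO × BO: posterior weight 1/5.
Sum the posterior weight over pairs where Priya is BO: 7/15.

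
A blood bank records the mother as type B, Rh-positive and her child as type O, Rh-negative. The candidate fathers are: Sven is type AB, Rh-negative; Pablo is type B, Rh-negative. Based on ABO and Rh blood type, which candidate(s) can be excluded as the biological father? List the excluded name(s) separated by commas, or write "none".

A candidate is excluded only if no genotype consistent with his phenotype could produce a type O, Rh-negative child with a type B, Rh-positive mother.
Sven (type AB, Rh-): no genotype consistent with that phenotype can produce a type-O Rh- child with a type-B mother.

Sven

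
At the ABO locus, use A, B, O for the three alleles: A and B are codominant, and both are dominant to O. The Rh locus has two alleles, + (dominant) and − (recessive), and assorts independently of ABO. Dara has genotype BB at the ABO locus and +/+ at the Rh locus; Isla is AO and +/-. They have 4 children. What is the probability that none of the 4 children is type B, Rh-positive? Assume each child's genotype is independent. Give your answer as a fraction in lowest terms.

ABO cross BB × AO → 1/2 B, 1/2 AB.
Rh cross +/+ × +/- → 1 Rh+; so P(type B, Rh-positive) = 1/2 × 1 = 1/2 per child.
P(not type B, Rh-positive) = 1/2 for one child; (1/2)^4 = 1/16.

1/16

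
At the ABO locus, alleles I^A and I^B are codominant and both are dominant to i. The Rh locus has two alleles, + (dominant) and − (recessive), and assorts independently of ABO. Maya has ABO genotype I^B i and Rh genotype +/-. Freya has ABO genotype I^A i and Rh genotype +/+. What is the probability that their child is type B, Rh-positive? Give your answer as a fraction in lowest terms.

ABO cross I^B i × I^A i → offspring phenotypes: 1/4 O, 1/4 A, 1/4 B, 1/4 AB.
Rh cross +/- × +/+ → 1 Rh+.
Independent loci: P(type B, Rh-positive) = 1/4 × 1 = 1/4.

1/4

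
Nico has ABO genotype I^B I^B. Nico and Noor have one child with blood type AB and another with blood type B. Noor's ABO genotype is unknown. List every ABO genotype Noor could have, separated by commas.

I^A I^B, I^A i

For each candidate genotype of Noor, check whether crossing it with I^B I^B can produce every observed child phenotype.
  I^A I^A → possible child types {AB} ✗
  I^A I^B → possible child types {B, AB} ✓
  I^A i → possible child types {B, AB} ✓
  I^B I^B → possible child types {B} ✗
  I^B i → possible child types {B} ✗
  i i → possible child types {B} ✗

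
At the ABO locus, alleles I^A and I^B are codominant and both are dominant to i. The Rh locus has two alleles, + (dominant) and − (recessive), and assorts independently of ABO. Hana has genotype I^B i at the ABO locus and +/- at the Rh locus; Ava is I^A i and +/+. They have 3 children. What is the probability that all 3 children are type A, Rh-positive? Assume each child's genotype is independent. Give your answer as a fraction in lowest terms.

1/64

ABO cross I^B i × I^A i → 1/4 O, 1/4 A, 1/4 B, 1/4 AB.
Rh cross +/- × +/+ → 1 Rh+; so P(type A, Rh-positive) = 1/4 × 1 = 1/4 per child.
All 3 independent: (1/4)^3 = 1/64.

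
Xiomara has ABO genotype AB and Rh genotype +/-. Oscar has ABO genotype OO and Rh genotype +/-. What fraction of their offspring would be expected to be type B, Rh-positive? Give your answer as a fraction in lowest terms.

ABO cross AB × OO → offspring phenotypes: 1/2 A, 1/2 B.
Rh cross +/- × +/- → 3/4 Rh+, 1/4 Rh-.
Independent loci: P(type B, Rh-positive) = 1/2 × 3/4 = 3/8.

3/8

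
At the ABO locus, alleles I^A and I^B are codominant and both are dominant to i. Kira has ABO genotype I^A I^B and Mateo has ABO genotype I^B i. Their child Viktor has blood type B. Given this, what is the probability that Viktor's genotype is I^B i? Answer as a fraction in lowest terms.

Cross I^A I^B × I^B i → 1/4 I^A I^B, 1/4 I^A i, 1/4 I^B I^B, 1/4 I^B i.
Type-B genotypes among offspring: I^B I^B (1/4), I^B i (1/4); total 1/2.
P(I^B i | type B) = (1/4) / (1/2) = 1/2.

1/2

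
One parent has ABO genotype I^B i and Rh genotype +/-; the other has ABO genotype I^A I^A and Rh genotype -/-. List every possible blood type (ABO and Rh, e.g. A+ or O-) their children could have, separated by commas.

A+, A-, AB+, AB-

Gametes from I^B i × I^A I^A give offspring ABO genotypes I^A I^B, I^A i, i.e. phenotypes A, AB.
Rh cross +/- × -/- → phenotypes Rh+, Rh-.
Combining independently: A+, A-, AB+, AB-.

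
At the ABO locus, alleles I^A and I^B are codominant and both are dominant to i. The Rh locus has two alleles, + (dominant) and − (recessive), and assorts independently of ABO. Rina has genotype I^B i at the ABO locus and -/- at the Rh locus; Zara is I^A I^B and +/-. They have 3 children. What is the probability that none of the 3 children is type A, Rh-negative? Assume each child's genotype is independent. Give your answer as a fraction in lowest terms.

343/512

ABO cross I^B i × I^A I^B → 1/4 A, 1/2 B, 1/4 AB.
Rh cross -/- × +/- → 1/2 Rh+, 1/2 Rh-; so P(type A, Rh-negative) = 1/4 × 1/2 = 1/8 per child.
P(not type A, Rh-negative) = 7/8 for one child; (7/8)^3 = 343/512.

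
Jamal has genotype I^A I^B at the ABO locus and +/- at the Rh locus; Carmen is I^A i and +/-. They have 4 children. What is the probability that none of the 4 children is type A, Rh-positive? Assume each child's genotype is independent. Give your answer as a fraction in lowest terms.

ABO cross I^A I^B × I^A i → 1/2 A, 1/4 B, 1/4 AB.
Rh cross +/- × +/- → 3/4 Rh+, 1/4 Rh-; so P(type A, Rh-positive) = 1/2 × 3/4 = 3/8 per child.
P(not type A, Rh-positive) = 5/8 for one child; (5/8)^4 = 625/4096.

625/4096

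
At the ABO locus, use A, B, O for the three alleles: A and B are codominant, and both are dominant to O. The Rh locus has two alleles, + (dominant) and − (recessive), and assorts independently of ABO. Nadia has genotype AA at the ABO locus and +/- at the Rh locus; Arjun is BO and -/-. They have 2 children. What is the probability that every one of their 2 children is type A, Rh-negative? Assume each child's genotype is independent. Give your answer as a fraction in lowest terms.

1/16

ABO cross AA × BO → 1/2 A, 1/2 AB.
Rh cross +/- × -/- → 1/2 Rh+, 1/2 Rh-; so P(type A, Rh-negative) = 1/2 × 1/2 = 1/4 per child.
All 2 independent: (1/4)^2 = 1/16.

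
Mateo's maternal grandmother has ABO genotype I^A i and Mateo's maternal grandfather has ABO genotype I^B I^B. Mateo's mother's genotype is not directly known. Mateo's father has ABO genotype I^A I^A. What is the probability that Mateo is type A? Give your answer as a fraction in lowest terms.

Mateo's mother's ABO genotype from I^A i × I^B I^B: 1/2 I^A I^B, 1/2 I^B i.
Crossing each possibility with the father I^A I^A and summing P(type A): 1/2·1/2 + 1/2·1/2 = 1/2.

1/2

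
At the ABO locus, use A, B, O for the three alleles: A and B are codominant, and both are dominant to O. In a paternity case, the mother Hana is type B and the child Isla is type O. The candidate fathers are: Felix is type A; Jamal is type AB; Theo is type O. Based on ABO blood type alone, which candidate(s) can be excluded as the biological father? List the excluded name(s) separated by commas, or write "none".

Jamal

A candidate is excluded only if no genotype consistent with his phenotype could produce a type O child with a type B mother.
Jamal (type AB): no genotype consistent with that phenotype can produce a type-O child with a type-B mother.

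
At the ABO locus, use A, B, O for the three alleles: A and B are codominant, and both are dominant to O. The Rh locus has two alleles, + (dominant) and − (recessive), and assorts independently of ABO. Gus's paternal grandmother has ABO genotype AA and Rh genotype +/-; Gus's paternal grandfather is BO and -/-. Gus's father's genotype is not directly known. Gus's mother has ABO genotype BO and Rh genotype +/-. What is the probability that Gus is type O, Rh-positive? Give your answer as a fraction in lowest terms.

5/64

Gus's father's ABO genotype from AA × BO: 1/2 AB, 1/2 AO.
Crossing each possibility with the mother BO and summing P(type O): 1/2·0 + 1/2·1/4 = 1/8.
Similarly for Rh via the father's Rh distribution: P(Rh+) = 5/8.
Independent loci: 1/8 × 5/8 = 5/64.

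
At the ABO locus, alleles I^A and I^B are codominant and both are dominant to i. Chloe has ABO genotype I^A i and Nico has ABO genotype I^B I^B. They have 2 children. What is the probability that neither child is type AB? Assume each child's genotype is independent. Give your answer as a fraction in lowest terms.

ABO cross I^A i × I^B I^B → 1/2 B, 1/2 AB.
So P(type AB) = 1/2 per child.
P(not type AB) = 1/2 for one child; (1/2)^2 = 1/4.

1/4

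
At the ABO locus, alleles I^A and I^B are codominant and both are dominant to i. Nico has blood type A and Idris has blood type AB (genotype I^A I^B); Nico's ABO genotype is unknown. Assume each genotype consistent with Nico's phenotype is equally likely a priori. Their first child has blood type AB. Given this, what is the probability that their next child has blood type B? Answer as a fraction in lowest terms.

Possible genotypes: Nico ∈ {I^A I^A, I^A i}; Idris ∈ {I^A I^B}.
Weight each parental genotype pair by prior × P(type-AB child):
  I^A I^A × I^A I^B: posterior weight 2/3; P(next child type B) = 0.
  I^A i × I^A I^B: posterior weight 1/3; P(next child type B) = 1/4.
Weighted sum = 1/12.

1/12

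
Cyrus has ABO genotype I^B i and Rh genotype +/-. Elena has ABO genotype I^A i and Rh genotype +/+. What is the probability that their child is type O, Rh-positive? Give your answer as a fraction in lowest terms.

1/4

ABO cross I^B i × I^A i → offspring phenotypes: 1/4 O, 1/4 A, 1/4 B, 1/4 AB.
Rh cross +/- × +/+ → 1 Rh+.
Independent loci: P(type O, Rh-positive) = 1/4 × 1 = 1/4.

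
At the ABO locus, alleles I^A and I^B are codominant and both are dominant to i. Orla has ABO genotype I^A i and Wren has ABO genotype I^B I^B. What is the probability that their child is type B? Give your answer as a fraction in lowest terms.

1/2

ABO cross I^A i × I^B I^B → offspring phenotypes: 1/2 B, 1/2 AB.
So P(type B) = 1/2.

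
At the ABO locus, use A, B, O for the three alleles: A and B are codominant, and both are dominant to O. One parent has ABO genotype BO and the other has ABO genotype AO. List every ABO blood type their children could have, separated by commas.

Gametes from BO × AO give offspring ABO genotypes AB, AO, BO, OO, i.e. phenotypes O, A, B, AB.

O, A, B, AB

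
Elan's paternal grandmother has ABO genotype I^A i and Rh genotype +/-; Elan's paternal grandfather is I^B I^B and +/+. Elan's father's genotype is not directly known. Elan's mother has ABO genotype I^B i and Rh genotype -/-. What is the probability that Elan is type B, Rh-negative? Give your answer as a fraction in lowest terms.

Elan's father's ABO genotype from I^A i × I^B I^B: 1/2 I^A I^B, 1/2 I^B i.
Crossing each possibility with the mother I^B i and summing P(type B): 1/2·1/2 + 1/2·3/4 = 5/8.
Similarly for Rh via the father's Rh distribution: P(Rh-) = 1/4.
Independent loci: 5/8 × 1/4 = 5/32.

5/32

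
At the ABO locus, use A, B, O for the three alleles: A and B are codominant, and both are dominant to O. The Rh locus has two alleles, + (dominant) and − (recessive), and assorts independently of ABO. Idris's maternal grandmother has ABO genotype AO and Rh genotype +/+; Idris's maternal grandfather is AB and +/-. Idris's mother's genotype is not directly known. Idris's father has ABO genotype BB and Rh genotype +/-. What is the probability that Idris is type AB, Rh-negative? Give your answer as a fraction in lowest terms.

Idris's mother's ABO genotype from AO × AB: 1/4 AA, 1/4 AB, 1/4 AO, 1/4 BO.
Crossing each possibility with the father BB and summing P(type AB): 1/4·1 + 1/4·1/2 + 1/4·1/2 + 1/4·0 = 1/2.
Similarly for Rh via the mother's Rh distribution: P(Rh-) = 1/8.
Independent loci: 1/2 × 1/8 = 1/16.

1/16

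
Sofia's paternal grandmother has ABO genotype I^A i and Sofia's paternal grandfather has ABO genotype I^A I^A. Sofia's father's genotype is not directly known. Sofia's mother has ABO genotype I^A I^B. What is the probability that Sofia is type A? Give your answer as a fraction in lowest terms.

1/2

Sofia's father's ABO genotype from I^A i × I^A I^A: 1/2 I^A I^A, 1/2 I^A i.
Crossing each possibility with the mother I^A I^B and summing P(type A): 1/2·1/2 + 1/2·1/2 = 1/2.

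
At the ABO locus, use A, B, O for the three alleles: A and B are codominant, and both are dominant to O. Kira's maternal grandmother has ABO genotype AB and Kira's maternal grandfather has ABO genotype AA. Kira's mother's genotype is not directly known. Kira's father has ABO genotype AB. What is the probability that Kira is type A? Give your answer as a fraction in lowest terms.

3/8

Kira's mother's ABO genotype from AB × AA: 1/2 AA, 1/2 AB.
Crossing each possibility with the father AB and summing P(type A): 1/2·1/2 + 1/2·1/4 = 3/8.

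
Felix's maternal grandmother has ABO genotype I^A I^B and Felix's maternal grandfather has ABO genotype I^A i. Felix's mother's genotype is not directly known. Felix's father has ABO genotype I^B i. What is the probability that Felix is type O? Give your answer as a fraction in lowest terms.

Felix's mother's ABO genotype from I^A I^B × I^A i: 1/4 I^A I^A, 1/4 I^A I^B, 1/4 I^A i, 1/4 I^B i.
Crossing each possibility with the father I^B i and summing P(type O): 1/4·0 + 1/4·0 + 1/4·1/4 + 1/4·1/4 = 1/8.

1/8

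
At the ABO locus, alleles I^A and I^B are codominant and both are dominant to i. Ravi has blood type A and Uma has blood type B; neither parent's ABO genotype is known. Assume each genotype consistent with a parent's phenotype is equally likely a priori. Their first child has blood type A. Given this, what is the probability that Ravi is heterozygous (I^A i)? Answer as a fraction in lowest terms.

Possible genotypes: Ravi ∈ {I^A I^A, I^A i}; Uma ∈ {I^B I^B, I^B i}.
Weight each parental genotype pair by prior × P(type-A child):
  I^A I^A × I^B i: posterior weight 2/3.
  I^A i × I^B i: posterior weight 1/3.
Sum the posterior weight over pairs where Ravi is I^A i: 1/3.

1/3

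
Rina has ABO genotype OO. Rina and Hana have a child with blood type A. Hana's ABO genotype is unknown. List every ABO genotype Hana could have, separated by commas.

For each candidate genotype of Hana, check whether crossing it with OO can produce every observed child phenotype.
  AA → possible child types {A} ✓
  AB → possible child types {A, B} ✓
  AO → possible child types {O, A} ✓
  BB → possible child types {B} ✗
  BO → possible child types {O, B} ✗
  OO → possible child types {O} ✗

AA, AB, AO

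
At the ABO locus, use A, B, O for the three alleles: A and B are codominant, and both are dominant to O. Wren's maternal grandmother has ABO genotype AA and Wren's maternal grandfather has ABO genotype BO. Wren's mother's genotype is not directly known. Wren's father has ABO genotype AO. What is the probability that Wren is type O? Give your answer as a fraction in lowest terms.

1/8

Wren's mother's ABO genotype from AA × BO: 1/2 AB, 1/2 AO.
Crossing each possibility with the father AO and summing P(type O): 1/2·0 + 1/2·1/4 = 1/8.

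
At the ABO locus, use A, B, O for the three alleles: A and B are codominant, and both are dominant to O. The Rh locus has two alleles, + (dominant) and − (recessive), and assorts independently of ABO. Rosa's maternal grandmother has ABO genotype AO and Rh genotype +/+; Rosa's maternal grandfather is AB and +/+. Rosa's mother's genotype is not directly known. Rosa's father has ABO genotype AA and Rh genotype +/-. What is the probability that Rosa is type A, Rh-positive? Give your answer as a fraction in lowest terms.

3/4

Rosa's mother's ABO genotype from AO × AB: 1/4 AA, 1/4 AB, 1/4 AO, 1/4 BO.
Crossing each possibility with the father AA and summing P(type A): 1/4·1 + 1/4·1/2 + 1/4·1 + 1/4·1/2 = 3/4.
Similarly for Rh via the mother's Rh distribution: P(Rh+) = 1.
Independent loci: 3/4 × 1 = 3/4.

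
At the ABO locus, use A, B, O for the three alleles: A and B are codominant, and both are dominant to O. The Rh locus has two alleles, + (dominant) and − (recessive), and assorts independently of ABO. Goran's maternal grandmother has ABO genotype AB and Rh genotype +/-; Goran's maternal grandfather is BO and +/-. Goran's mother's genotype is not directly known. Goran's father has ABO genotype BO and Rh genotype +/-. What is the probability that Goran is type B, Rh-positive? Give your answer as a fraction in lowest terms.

Goran's mother's ABO genotype from AB × BO: 1/4 AB, 1/4 AO, 1/4 BB, 1/4 BO.
Crossing each possibility with the father BO and summing P(type B): 1/4·1/2 + 1/4·1/4 + 1/4·1 + 1/4·3/4 = 5/8.
Similarly for Rh via the mother's Rh distribution: P(Rh+) = 3/4.
Independent loci: 5/8 × 3/4 = 15/32.

15/32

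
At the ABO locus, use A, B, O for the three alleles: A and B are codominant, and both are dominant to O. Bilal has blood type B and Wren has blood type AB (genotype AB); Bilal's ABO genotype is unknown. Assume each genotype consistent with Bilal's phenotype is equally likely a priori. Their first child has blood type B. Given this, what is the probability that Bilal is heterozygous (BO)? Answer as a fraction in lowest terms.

1/2

Possible genotypes: Bilal ∈ {BB, BO}; Wren ∈ {AB}.
Weight each parental genotype pair by prior × P(type-B child):
  BB × AB: posterior weight 1/2.
  BO × AB: posterior weight 1/2.
Sum the posterior weight over pairs where Bilal is BO: 1/2.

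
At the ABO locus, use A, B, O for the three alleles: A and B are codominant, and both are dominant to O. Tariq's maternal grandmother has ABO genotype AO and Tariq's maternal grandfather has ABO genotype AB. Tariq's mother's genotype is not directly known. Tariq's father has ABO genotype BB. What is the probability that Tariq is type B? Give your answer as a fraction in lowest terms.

Tariq's mother's ABO genotype from AO × AB: 1/4 AA, 1/4 AB, 1/4 AO, 1/4 BO.
Crossing each possibility with the father BB and summing P(type B): 1/4·0 + 1/4·1/2 + 1/4·1/2 + 1/4·1 = 1/2.

1/2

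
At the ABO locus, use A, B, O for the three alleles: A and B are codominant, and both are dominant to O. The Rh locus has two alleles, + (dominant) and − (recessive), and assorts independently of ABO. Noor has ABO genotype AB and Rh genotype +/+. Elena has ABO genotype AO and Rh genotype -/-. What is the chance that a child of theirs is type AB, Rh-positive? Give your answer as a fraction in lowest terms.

ABO cross AB × AO → offspring phenotypes: 1/2 A, 1/4 B, 1/4 AB.
Rh cross +/+ × -/- → 1 Rh+.
Independent loci: P(type AB, Rh-positive) = 1/4 × 1 = 1/4.

1/4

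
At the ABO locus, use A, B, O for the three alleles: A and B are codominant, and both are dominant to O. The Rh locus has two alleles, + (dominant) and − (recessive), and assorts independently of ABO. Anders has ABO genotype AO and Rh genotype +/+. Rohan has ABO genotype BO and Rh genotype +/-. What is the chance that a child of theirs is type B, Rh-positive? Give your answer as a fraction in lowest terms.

ABO cross AO × BO → offspring phenotypes: 1/4 O, 1/4 A, 1/4 B, 1/4 AB.
Rh cross +/+ × +/- → 1 Rh+.
Independent loci: P(type B, Rh-positive) = 1/4 × 1 = 1/4.

1/4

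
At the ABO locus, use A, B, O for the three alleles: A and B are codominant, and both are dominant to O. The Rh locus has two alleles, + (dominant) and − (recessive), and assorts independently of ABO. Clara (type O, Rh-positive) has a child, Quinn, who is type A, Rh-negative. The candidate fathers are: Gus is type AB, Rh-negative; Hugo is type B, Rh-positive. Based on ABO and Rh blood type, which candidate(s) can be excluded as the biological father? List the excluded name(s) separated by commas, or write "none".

A candidate is excluded only if no genotype consistent with his phenotype could produce a type A, Rh-negative child with a type O, Rh-positive mother.
Hugo (type B, Rh+): no genotype consistent with that phenotype can produce a type-A Rh- child with a type-O mother.

Hugo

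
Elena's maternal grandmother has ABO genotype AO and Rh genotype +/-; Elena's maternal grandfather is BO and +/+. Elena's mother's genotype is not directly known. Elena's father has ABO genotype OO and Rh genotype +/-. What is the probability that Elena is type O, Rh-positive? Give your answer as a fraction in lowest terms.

7/16

Elena's mother's ABO genotype from AO × BO: 1/4 AB, 1/4 AO, 1/4 BO, 1/4 OO.
Crossing each possibility with the father OO and summing P(type O): 1/4·0 + 1/4·1/2 + 1/4·1/2 + 1/4·1 = 1/2.
Similarly for Rh via the mother's Rh distribution: P(Rh+) = 7/8.
Independent loci: 1/2 × 7/8 = 7/16.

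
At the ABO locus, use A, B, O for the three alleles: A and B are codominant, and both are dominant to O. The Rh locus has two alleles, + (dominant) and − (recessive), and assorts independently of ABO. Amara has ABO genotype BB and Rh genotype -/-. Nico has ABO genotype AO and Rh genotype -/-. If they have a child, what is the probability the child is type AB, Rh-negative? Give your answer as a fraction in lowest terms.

ABO cross BB × AO → offspring phenotypes: 1/2 B, 1/2 AB.
Rh cross -/- × -/- → 1 Rh-.
Independent loci: P(type AB, Rh-negative) = 1/2 × 1 = 1/2.

1/2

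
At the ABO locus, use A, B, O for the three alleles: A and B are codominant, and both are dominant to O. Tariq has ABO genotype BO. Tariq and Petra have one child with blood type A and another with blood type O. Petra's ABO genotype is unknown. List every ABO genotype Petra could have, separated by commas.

For each candidate genotype of Petra, check whether crossing it with BO can produce every observed child phenotype.
  AA → possible child types {A, AB} ✗
  AB → possible child types {A, B, AB} ✗
  AO → possible child types {O, A, B, AB} ✓
  BB → possible child types {B} ✗
  BO → possible child types {O, B} ✗
  OO → possible child types {O, B} ✗

AO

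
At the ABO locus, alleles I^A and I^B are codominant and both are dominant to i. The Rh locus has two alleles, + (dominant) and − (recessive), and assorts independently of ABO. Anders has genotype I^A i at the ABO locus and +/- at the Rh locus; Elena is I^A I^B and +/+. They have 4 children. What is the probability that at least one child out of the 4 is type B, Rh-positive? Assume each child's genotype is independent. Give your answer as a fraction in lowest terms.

175/256

ABO cross I^A i × I^A I^B → 1/2 A, 1/4 B, 1/4 AB.
Rh cross +/- × +/+ → 1 Rh+; so P(type B, Rh-positive) = 1/4 × 1 = 1/4 per child.
P(none) = (3/4)^4 = 81/256; P(at least one) = 1 − 81/256 = 175/256.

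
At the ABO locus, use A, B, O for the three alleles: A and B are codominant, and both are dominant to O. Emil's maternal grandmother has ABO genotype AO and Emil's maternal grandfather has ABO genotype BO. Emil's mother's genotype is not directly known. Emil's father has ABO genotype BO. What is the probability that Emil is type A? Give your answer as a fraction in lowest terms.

1/8

Emil's mother's ABO genotype from AO × BO: 1/4 AB, 1/4 AO, 1/4 BO, 1/4 OO.
Crossing each possibility with the father BO and summing P(type A): 1/4·1/4 + 1/4·1/4 + 1/4·0 + 1/4·0 = 1/8.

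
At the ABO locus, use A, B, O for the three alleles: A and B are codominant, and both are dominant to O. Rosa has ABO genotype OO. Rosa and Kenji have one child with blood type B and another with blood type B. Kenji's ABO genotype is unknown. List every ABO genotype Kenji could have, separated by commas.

AB, BB, BO

For each candidate genotype of Kenji, check whether crossing it with OO can produce every observed child phenotype.
  AA → possible child types {A} ✗
  AB → possible child types {A, B} ✓
  AO → possible child types {O, A} ✗
  BB → possible child types {B} ✓
  BO → possible child types {O, B} ✓
  OO → possible child types {O} ✗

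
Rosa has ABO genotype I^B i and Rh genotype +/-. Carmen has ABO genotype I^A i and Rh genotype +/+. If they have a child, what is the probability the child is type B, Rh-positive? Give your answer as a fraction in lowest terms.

1/4

ABO cross I^B i × I^A i → offspring phenotypes: 1/4 O, 1/4 A, 1/4 B, 1/4 AB.
Rh cross +/- × +/+ → 1 Rh+.
Independent loci: P(type B, Rh-positive) = 1/4 × 1 = 1/4.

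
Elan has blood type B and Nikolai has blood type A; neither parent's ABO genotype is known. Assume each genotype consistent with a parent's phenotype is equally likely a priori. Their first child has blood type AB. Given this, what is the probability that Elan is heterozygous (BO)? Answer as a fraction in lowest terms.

Possible genotypes: Elan ∈ {BB, BO}; Nikolai ∈ {AA, AO}.
Weight each parental genotype pair by prior × P(type-AB child):
  BB × AA: posterior weight 4/9.
  BB × AO: posterior weight 2/9.
  BO × AA: posterior weight 2/9.
  BO × AO: posterior weight 1/9.
Sum the posterior weight over pairs where Elan is BO: 1/3.

1/3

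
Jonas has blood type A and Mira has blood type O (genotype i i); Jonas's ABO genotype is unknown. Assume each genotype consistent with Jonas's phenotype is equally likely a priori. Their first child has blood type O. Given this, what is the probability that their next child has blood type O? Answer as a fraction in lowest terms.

1/2

Possible genotypes: Jonas ∈ {I^A I^A, I^A i}; Mira ∈ {i i}.
Weight each parental genotype pair by prior × P(type-O child):
  I^A i × i i: posterior weight 1; P(next child type O) = 1/2.
Weighted sum = 1/2.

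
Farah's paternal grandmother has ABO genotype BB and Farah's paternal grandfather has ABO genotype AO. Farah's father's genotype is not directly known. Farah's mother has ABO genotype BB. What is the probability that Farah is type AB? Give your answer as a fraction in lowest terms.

Farah's father's ABO genotype from BB × AO: 1/2 AB, 1/2 BO.
Crossing each possibility with the mother BB and summing P(type AB): 1/2·1/2 + 1/2·0 = 1/4.

1/4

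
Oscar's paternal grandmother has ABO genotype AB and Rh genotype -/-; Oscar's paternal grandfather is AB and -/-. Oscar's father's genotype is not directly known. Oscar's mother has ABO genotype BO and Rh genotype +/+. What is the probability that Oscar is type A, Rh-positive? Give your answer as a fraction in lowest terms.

Oscar's father's ABO genotype from AB × AB: 1/4 AA, 1/2 AB, 1/4 BB.
Crossing each possibility with the mother BO and summing P(type A): 1/4·1/2 + 1/2·1/4 + 1/4·0 = 1/4.
Similarly for Rh via the father's Rh distribution: P(Rh+) = 1.
Independent loci: 1/4 × 1 = 1/4.

1/4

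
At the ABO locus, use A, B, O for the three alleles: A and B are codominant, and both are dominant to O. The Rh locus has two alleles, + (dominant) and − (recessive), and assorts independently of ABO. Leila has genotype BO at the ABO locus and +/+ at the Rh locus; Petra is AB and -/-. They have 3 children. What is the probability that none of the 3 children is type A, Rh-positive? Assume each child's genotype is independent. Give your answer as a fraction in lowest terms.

27/64

ABO cross BO × AB → 1/4 A, 1/2 B, 1/4 AB.
Rh cross +/+ × -/- → 1 Rh+; so P(type A, Rh-positive) = 1/4 × 1 = 1/4 per child.
P(not type A, Rh-positive) = 3/4 for one child; (3/4)^3 = 27/64.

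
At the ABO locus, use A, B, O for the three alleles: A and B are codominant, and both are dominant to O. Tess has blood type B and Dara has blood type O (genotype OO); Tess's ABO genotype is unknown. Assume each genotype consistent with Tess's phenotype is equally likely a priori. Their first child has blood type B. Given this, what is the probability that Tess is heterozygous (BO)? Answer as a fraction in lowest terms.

Possible genotypes: Tess ∈ {BB, BO}; Dara ∈ {OO}.
Weight each parental genotype pair by prior × P(type-B child):
  BB × OO: posterior weight 2/3.
  BO × OO: posterior weight 1/3.
Sum the posterior weight over pairs where Tess is BO: 1/3.

1/3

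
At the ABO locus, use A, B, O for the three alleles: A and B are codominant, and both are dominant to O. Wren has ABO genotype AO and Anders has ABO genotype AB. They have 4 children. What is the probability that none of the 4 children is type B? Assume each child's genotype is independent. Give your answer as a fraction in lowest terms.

81/256

ABO cross AO × AB → 1/2 A, 1/4 B, 1/4 AB.
So P(type B) = 1/4 per child.
P(not type B) = 3/4 for one child; (3/4)^4 = 81/256.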